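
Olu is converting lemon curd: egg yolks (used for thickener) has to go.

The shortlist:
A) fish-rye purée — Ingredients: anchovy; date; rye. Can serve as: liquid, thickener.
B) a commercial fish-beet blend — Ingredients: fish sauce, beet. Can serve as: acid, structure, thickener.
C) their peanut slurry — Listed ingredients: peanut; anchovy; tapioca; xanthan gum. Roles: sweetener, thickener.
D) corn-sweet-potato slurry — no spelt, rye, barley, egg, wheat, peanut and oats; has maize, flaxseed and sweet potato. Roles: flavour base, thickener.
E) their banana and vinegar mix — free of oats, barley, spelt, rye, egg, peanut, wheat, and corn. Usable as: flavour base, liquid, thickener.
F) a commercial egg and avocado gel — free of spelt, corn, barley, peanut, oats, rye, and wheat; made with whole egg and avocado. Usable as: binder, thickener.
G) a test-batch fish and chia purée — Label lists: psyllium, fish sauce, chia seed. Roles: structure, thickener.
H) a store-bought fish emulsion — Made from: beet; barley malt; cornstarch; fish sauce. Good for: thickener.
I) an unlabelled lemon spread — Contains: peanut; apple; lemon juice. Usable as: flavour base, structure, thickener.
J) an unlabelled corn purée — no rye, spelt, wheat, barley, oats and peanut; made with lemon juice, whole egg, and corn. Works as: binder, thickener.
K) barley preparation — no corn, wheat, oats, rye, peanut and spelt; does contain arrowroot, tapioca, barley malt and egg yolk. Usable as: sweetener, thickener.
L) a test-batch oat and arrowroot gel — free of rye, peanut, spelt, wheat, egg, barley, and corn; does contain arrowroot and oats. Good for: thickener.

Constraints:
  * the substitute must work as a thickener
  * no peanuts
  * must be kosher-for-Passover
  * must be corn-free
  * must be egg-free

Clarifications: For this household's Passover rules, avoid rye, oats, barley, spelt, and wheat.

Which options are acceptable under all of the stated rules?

A: has rye, so not kosher-for-Passover — no
B: all constraints satisfied — OK
C: has peanut, so not peanut-free — out
D: has maize, so not corn-free — no
E: works as a thickener, no peanut, no egg — OK
F: has whole egg, so not egg-free — reject
G: nothing on the exclusion list — OK
H: has barley malt, so not kosher-for-Passover; has cornstarch, so not corn-free — no
I: has peanut, so not peanut-free — out
J: has corn, so not corn-free; has whole egg, so not egg-free — reject
K: has barley malt, so not kosher-for-Passover; has egg yolk, so not egg-free — reject
L: has oats, so not kosher-for-Passover — no

B, E, G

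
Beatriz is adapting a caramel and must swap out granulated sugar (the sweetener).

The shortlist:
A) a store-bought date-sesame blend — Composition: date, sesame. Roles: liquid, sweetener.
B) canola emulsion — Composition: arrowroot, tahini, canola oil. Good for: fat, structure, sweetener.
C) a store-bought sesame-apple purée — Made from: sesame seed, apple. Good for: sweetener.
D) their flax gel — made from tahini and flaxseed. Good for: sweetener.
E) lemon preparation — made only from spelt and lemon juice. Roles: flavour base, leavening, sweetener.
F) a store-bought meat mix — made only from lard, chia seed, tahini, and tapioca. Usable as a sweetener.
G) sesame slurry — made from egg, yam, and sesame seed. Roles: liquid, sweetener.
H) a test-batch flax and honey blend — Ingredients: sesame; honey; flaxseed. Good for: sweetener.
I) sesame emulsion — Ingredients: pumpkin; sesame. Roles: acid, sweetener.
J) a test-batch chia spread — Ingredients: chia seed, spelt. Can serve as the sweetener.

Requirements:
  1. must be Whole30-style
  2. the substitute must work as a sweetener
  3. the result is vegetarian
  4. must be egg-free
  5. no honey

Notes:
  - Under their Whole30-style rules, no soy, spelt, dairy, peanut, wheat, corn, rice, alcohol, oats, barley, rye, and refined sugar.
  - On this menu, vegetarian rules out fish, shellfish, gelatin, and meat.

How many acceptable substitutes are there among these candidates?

5

A: only sesame and date; none excluded — OK
B: only tahini, arrowroot and canola oil; none excluded — OK
C: nothing on the exclusion list — OK
D: only tahini and flaxseed; none excluded — valid
E: has spelt, so not Whole30-style — out
F: has lard, so not vegetarian — reject
G: has egg, so not egg-free — reject
H: has honey, so not honey-free — no
I: all constraints satisfied — OK
J: has spelt, so not Whole30-style — out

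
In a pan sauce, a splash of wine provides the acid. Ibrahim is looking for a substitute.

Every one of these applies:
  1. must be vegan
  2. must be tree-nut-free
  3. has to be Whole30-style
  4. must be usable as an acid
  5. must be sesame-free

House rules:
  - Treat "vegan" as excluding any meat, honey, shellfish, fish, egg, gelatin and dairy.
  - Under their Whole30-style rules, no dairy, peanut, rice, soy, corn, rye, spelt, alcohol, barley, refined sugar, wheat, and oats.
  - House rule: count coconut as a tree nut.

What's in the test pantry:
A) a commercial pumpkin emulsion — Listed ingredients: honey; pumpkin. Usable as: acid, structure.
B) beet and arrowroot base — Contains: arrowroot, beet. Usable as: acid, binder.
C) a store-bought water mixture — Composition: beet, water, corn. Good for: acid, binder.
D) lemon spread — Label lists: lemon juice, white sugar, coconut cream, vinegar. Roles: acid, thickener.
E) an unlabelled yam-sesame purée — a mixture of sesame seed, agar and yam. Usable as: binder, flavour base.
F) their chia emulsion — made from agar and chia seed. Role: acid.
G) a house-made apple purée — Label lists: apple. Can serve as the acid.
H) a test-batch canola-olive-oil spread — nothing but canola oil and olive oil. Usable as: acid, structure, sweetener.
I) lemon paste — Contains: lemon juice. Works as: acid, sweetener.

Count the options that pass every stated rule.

A: has honey, so not vegan — reject
B: works as an acid, Whole30-style, no sesame — OK
C: has corn, so not Whole30-style — reject
D: has white sugar, so not Whole30-style; has coconut cream, so not tree-nut-free — reject
E: not usable as an acid; has sesame seed, so not sesame-free — out
F: works as an acid, Whole30-style, vegan — OK
G: works as an acid, no sesame, Whole30-style — valid
H: only olive oil and canola oil; none excluded — OK
I: every rule checks out — valid

5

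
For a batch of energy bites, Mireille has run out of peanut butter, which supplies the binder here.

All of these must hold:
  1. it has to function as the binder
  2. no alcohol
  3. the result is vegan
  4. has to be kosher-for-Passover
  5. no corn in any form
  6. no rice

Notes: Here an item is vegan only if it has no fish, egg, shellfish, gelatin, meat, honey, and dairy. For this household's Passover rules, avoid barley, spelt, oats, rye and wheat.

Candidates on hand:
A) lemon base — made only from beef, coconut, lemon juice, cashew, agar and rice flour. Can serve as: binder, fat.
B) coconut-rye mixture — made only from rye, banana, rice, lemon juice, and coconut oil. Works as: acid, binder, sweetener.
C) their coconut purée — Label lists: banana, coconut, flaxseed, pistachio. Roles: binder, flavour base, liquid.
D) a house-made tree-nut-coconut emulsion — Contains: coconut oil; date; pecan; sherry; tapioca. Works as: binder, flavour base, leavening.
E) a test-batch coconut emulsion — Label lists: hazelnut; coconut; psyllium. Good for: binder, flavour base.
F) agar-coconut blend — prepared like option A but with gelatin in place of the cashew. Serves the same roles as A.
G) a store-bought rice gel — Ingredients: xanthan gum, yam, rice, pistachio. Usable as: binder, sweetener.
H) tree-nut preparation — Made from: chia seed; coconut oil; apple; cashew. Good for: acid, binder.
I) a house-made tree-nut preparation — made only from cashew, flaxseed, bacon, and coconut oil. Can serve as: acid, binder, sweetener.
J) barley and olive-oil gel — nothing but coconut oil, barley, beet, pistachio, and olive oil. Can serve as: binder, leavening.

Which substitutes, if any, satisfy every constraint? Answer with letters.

A: has beef, so not vegan; has rice flour, so not rice-free — reject
B: has rye, so not kosher-for-Passover; has rice, so not rice-free — out
C: all constraints satisfied — valid
D: has sherry, so not alcohol-free — no
E: nothing on the exclusion list — OK
F: has gelatin, so not vegan; has rice flour, so not rice-free — no
G: has rice, so not rice-free — reject
H: all constraints satisfied — OK
I: has bacon, so not vegan — out
J: has barley, so not kosher-for-Passover — reject

C, E, H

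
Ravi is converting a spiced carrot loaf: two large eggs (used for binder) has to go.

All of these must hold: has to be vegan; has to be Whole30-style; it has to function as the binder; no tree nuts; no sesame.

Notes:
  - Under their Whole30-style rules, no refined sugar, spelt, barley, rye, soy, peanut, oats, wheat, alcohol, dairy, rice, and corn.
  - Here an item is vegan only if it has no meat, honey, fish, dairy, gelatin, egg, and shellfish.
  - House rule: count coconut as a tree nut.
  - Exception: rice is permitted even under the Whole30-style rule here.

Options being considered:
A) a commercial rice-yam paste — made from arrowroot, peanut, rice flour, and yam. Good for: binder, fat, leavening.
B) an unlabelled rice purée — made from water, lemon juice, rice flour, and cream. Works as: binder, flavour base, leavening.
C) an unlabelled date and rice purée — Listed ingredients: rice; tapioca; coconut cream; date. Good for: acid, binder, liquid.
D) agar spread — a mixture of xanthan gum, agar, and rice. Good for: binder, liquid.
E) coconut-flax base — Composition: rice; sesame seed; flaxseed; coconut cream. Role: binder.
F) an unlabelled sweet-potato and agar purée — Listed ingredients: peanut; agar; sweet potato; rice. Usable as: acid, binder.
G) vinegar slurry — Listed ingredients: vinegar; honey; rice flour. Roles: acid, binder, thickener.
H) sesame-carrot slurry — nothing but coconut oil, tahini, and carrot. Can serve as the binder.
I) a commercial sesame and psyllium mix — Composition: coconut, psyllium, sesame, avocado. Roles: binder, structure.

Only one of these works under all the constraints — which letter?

D

A: has peanut, so not Whole30-style — no
B: has cream, so not Whole30-style; has cream, so not vegan — no
C: has coconut cream, so not tree-nut-free — reject
D: rice is permitted under the Whole30-style carve-out; nothing else excluded — OK
E: has coconut cream, so not tree-nut-free; has sesame seed, so not sesame-free — reject
F: has peanut, so not Whole30-style — no
G: has honey, so not vegan — no
H: has coconut oil, so not tree-nut-free; has tahini, so not sesame-free — no
I: has coconut, so not tree-nut-free; has sesame, so not sesame-free — no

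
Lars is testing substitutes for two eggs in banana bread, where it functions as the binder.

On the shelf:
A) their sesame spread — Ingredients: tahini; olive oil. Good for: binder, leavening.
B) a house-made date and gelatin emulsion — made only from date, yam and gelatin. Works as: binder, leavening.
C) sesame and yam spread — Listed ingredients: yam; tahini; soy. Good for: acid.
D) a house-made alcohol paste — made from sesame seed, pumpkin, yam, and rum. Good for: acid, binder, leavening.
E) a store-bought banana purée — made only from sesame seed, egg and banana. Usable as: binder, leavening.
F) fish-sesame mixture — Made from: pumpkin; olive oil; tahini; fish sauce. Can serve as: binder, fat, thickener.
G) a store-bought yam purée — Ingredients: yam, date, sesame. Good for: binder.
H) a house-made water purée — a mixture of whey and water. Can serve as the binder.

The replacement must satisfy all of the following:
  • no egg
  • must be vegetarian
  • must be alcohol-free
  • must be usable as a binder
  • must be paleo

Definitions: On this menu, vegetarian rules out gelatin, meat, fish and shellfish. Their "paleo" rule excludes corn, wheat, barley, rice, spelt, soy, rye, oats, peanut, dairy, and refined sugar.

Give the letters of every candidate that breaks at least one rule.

A: every rule checks out — OK
B: has gelatin, so not vegetarian — out
C: not usable as a binder; has soy, so not paleo — out
D: has rum, so not alcohol-free — out
E: has egg, so not egg-free — out
F: has fish sauce, so not vegetarian — no
G: all constraints satisfied — keep
H: has whey, so not paleo — reject

B, C, D, E, F, H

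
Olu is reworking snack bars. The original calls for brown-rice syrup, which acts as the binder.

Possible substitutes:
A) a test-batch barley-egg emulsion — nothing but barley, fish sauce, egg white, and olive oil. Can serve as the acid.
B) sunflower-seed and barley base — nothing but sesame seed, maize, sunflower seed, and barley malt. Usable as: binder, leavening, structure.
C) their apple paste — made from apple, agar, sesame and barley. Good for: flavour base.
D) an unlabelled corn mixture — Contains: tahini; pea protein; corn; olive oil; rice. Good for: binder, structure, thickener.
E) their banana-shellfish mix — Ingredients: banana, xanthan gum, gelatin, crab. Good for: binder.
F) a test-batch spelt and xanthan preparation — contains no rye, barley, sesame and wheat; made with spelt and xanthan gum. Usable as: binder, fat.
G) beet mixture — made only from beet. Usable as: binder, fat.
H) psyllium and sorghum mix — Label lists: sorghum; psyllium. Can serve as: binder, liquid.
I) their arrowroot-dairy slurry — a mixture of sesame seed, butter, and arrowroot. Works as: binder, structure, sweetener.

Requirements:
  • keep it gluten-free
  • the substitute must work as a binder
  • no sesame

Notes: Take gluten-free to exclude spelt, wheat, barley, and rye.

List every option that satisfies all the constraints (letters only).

A: not usable as a binder; has barley, so not gluten-free — out
B: has barley malt, so not gluten-free; has sesame seed, so not sesame-free — reject
C: not usable as a binder; has barley, so not gluten-free (and 1 more) — reject
D: has tahini, so not sesame-free — no
E: gelatin and crab etc. — none of it excluded — keep
F: has spelt, so not gluten-free — out
G: gluten-free, no sesame — valid
H: every rule checks out — OK
I: has sesame seed, so not sesame-free — no

E, G, H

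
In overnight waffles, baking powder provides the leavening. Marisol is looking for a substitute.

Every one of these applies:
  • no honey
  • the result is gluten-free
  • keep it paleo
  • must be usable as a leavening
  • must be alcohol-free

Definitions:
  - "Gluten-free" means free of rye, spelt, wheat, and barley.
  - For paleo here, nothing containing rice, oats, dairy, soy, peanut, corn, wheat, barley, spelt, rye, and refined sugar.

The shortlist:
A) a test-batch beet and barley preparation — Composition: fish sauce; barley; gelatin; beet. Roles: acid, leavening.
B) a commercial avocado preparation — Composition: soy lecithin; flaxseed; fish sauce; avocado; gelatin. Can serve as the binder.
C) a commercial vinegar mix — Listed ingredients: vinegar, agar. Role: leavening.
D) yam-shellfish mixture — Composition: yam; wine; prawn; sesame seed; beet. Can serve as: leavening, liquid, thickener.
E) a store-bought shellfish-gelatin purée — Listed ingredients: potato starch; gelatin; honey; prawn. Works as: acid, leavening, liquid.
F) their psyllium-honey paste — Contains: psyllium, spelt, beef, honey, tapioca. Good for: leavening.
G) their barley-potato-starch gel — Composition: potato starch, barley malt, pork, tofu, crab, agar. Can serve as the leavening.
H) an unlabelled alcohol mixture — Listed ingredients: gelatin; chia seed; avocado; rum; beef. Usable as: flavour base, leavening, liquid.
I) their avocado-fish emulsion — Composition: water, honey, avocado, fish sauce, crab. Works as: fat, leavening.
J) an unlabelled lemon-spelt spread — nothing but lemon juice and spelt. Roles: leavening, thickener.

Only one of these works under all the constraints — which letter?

A: has barley, so not gluten-free; has barley, so not paleo — reject
B: not usable as a leavening; has soy lecithin, so not paleo — reject
C: only agar and vinegar; none excluded — OK
D: has wine, so not alcohol-free — reject
E: has honey, so not honey-free — out
F: has spelt, so not gluten-free; has spelt, so not paleo (and 1 more) — reject
G: has barley malt, so not gluten-free; has barley malt, so not paleo — reject
H: has rum, so not alcohol-free — no
I: has honey, so not honey-free — reject
J: has spelt, so not gluten-free; has spelt, so not paleo — out

C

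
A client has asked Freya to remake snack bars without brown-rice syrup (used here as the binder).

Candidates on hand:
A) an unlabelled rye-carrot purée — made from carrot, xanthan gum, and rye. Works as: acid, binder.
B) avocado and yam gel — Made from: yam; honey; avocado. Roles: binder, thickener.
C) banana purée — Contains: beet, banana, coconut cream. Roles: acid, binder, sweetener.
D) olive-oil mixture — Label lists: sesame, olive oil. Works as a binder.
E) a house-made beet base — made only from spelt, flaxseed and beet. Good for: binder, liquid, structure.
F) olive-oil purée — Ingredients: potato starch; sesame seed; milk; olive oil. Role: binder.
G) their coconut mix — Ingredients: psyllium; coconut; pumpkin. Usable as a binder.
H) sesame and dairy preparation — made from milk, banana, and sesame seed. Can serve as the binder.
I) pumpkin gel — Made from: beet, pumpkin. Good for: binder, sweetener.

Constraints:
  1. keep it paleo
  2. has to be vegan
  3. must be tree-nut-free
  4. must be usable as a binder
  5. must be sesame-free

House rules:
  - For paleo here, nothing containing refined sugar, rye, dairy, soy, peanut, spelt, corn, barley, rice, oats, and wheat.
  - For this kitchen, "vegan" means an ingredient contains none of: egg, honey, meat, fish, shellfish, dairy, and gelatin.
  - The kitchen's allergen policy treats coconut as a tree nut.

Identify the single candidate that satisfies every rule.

I

A: has rye, so not paleo — no
B: has honey, so not vegan — out
C: has coconut cream, so not tree-nut-free — no
D: has sesame, so not sesame-free — reject
E: has spelt, so not paleo — out
F: has milk, so not paleo; has milk, so not vegan (and 1 more) — no
G: has coconut, so not tree-nut-free — reject
H: has milk, so not paleo; has milk, so not vegan (and 1 more) — reject
I: works as a binder, no sesame, tree-nut-free — valid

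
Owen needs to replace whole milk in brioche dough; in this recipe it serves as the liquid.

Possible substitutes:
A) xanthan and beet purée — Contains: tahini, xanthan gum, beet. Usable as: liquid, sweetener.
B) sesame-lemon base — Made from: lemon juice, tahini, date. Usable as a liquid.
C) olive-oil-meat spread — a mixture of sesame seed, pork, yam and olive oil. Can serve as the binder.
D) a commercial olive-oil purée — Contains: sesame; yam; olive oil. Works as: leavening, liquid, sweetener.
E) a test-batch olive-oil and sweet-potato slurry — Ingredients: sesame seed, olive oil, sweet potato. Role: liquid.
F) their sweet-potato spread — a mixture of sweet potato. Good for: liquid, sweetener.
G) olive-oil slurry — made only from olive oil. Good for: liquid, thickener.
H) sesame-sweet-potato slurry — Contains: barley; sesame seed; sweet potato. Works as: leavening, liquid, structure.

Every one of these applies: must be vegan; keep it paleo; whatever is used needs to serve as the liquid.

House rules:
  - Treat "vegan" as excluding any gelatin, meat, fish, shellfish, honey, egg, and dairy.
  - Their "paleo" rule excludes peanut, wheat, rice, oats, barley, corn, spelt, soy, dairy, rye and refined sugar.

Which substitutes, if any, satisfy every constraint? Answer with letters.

A, B, D, E, F, G

A: only tahini, xanthan gum, and beet; none excluded — OK
B: vegan, paleo — keep
C: not usable as a liquid; has pork, so not vegan — out
D: vegan, paleo — OK
E: all constraints satisfied — OK
F: only sweet potato; none excluded — OK
G: works as a liquid, paleo, vegan — OK
H: has barley, so not paleo — no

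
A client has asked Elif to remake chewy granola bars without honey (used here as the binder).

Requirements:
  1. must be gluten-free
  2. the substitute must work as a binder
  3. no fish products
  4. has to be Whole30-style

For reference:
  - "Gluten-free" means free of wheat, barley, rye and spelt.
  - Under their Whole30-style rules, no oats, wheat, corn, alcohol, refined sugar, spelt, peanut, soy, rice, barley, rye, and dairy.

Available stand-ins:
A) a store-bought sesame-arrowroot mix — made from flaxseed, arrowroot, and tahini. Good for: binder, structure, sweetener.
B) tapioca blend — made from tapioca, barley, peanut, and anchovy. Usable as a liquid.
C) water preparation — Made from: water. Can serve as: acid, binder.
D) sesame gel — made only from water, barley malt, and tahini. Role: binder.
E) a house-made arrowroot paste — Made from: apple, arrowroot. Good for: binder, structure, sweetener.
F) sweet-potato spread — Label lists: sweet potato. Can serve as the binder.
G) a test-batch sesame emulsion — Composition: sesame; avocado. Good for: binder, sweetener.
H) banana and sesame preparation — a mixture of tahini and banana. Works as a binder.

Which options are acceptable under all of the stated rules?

A, C, E, F, G, H

A: only tahini, arrowroot and flaxseed; none excluded — keep
B: not usable as a binder; has barley, so not gluten-free (and 2 more) — no
C: only water; none excluded — OK
D: has barley malt, so not gluten-free; has barley malt, so not Whole30-style — out
E: every rule checks out — valid
F: only sweet potato; none excluded — keep
G: only sesame and avocado; none excluded — OK
H: Whole30-style, gluten-free — valid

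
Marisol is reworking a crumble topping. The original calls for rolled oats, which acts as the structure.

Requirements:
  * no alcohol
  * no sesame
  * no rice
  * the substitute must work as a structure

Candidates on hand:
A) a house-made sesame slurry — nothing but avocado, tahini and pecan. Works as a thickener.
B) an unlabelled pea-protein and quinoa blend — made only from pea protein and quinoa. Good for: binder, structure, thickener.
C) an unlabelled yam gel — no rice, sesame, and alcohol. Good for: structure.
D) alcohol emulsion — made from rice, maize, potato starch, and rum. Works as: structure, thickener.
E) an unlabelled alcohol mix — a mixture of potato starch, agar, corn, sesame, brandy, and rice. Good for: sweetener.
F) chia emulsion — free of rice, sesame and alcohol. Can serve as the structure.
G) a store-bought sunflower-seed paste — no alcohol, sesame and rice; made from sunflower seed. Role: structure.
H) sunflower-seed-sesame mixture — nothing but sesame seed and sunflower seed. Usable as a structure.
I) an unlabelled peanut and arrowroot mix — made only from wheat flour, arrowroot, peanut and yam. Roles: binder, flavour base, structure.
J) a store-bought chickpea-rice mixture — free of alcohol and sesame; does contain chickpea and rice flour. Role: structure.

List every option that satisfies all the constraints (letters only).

B, C, F, G, I

A: not usable as a structure; has tahini, so not sesame-free — reject
B: no sesame, no rice — keep
C: no alcohol, no sesame — valid
D: has rice, so not rice-free; has rum, so not alcohol-free — no
E: not usable as a structure; has sesame, so not sesame-free (and 2 more) — out
F: no rice, no alcohol — valid
G: no rice, no alcohol — OK
H: has sesame seed, so not sesame-free — no
I: peanut and wheat flour etc. — none of it excluded — valid
J: has rice flour, so not rice-free — reject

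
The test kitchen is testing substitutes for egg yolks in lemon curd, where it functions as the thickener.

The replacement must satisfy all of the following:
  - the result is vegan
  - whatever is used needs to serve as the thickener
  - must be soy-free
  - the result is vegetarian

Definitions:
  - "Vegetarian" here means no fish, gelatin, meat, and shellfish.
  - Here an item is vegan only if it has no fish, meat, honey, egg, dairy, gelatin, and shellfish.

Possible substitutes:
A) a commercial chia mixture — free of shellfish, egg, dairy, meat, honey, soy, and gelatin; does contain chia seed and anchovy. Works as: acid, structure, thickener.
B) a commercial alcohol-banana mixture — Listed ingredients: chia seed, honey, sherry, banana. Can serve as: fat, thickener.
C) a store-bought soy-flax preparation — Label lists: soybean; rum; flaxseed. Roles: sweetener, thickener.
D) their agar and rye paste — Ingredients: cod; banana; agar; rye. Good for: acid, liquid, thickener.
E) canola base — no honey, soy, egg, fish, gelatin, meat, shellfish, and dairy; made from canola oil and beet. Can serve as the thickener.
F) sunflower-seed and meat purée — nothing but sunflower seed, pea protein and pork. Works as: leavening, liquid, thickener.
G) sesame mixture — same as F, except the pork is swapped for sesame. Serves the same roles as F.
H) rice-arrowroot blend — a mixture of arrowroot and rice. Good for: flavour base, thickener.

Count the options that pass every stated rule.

3

A: has anchovy, so not vegetarian; has anchovy, so not vegan — no
B: has honey, so not vegan — reject
C: has soybean, so not soy-free — reject
D: has cod, so not vegetarian; has cod, so not vegan — no
E: works as a thickener, vegan, vegetarian — valid
F: has pork, so not vegetarian; has pork, so not vegan — out
G: no soy, vegetarian — valid
H: nothing on the exclusion list — keep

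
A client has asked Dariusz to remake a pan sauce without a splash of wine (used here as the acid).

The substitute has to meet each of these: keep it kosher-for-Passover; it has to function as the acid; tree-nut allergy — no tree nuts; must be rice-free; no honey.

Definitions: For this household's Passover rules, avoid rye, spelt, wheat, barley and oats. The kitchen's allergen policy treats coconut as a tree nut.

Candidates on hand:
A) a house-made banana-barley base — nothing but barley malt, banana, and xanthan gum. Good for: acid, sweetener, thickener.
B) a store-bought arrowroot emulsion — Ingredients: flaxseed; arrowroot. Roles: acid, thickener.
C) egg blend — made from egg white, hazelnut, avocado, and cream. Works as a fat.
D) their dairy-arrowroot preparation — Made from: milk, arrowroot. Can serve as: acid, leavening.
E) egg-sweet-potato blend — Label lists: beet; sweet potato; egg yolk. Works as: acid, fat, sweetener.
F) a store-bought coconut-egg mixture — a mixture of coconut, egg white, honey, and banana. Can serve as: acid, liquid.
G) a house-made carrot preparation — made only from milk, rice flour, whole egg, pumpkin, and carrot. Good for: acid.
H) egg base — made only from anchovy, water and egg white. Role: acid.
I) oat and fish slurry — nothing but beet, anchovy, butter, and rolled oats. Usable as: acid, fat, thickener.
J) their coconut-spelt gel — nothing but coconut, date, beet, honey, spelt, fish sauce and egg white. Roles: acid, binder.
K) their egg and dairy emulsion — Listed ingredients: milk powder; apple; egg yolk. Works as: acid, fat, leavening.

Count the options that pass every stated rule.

A: has barley malt, so not kosher-for-Passover — reject
B: only arrowroot and flaxseed; none excluded — OK
C: not usable as an acid; has hazelnut, so not tree-nut-free — out
D: no honey, tree-nut-free — valid
E: only egg yolk, beet and sweet potato; none excluded — keep
F: has coconut, so not tree-nut-free; has honey, so not honey-free — reject
G: has rice flour, so not rice-free — no
H: kosher-for-Passover, tree-nut-free — valid
I: has rolled oats, so not kosher-for-Passover — out
J: has spelt, so not kosher-for-Passover; has coconut, so not tree-nut-free (and 1 more) — out
K: only milk powder, egg yolk, and apple; none excluded — valid

5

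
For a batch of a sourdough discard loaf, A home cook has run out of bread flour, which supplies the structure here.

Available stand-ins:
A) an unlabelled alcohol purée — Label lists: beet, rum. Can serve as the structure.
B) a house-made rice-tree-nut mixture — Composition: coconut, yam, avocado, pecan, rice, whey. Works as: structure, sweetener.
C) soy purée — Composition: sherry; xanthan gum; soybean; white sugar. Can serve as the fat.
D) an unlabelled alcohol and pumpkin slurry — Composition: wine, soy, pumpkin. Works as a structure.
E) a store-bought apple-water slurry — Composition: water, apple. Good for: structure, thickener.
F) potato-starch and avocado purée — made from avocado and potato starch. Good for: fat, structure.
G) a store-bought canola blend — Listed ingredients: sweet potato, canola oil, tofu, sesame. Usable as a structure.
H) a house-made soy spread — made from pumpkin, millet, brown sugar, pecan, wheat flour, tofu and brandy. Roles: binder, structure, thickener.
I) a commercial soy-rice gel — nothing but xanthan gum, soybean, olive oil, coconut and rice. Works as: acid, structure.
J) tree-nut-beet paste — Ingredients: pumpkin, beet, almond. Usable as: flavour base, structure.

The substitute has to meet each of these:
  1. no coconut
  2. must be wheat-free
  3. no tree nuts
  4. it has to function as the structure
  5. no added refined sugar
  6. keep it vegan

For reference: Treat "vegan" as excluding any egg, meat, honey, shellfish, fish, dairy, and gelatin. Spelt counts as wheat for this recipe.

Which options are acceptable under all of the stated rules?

A: every rule checks out — OK
B: has whey, so not vegan; has coconut, so not coconut-free (and 1 more) — out
C: not usable as a structure; has white sugar, so not no-added-sugar — no
D: works as a structure, no tree nuts, no coconut — valid
E: works as a structure, no coconut, no tree nuts — valid
F: every rule checks out — valid
G: sesame and tofu etc. — none of it excluded — OK
H: has brown sugar, so not no-added-sugar; has wheat flour, so not wheat-free (and 1 more) — no
I: has coconut, so not coconut-free — reject
J: has almond, so not tree-nut-free — reject

A, D, E, F, G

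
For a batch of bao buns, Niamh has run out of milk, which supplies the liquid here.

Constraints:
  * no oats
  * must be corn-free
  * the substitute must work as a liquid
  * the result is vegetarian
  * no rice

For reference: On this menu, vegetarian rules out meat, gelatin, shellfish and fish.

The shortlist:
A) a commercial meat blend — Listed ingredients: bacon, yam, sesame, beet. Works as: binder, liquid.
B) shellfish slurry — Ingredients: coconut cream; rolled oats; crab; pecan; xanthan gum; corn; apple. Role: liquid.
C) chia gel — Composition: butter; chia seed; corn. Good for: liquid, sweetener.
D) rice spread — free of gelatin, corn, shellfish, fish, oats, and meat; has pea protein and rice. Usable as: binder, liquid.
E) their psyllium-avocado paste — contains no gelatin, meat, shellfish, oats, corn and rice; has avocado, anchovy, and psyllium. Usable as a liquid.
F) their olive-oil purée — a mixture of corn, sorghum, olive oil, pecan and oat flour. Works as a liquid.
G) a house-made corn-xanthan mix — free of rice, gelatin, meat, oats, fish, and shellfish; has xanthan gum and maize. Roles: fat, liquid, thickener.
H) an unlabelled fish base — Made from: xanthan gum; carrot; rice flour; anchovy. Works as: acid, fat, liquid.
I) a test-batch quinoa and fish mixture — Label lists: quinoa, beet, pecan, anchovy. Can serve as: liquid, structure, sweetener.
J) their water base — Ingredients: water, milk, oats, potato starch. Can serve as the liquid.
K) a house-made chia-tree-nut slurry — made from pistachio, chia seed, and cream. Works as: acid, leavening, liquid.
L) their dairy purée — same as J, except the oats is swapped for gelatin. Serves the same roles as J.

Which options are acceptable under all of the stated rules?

K

A: has bacon, so not vegetarian — out
B: has crab, so not vegetarian; has rolled oats, so not oat-free (and 1 more) — no
C: has corn, so not corn-free — no
D: has rice, so not rice-free — no
E: has anchovy, so not vegetarian — no
F: has oat flour, so not oat-free; has corn, so not corn-free — no
G: has maize, so not corn-free — out
H: has anchovy, so not vegetarian; has rice flour, so not rice-free — no
I: has anchovy, so not vegetarian — no
J: has oats, so not oat-free — out
K: no oats, vegetarian — valid
L: has gelatin, so not vegetarian — out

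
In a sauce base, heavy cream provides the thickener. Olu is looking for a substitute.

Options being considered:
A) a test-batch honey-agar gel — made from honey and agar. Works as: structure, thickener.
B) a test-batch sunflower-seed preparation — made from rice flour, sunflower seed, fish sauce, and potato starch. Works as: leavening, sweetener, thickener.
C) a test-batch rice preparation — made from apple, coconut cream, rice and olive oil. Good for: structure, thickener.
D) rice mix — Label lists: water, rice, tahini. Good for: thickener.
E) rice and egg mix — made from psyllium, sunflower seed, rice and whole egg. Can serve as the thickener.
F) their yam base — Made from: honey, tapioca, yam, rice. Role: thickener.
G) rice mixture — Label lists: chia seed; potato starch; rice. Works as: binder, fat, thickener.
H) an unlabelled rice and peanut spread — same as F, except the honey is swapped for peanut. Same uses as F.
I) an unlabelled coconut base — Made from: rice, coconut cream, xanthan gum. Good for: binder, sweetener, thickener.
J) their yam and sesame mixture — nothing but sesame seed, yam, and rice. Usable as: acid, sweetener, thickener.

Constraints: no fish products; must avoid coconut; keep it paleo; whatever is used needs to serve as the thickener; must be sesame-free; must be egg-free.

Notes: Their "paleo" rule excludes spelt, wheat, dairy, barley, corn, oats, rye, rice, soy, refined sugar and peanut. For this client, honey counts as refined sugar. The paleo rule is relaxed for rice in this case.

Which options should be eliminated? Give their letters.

A, B, C, D, E, F, H, I, J

A: has honey, so not paleo — no
B: has fish sauce, so not fish-free — no
C: has coconut cream, so not coconut-free — no
D: has tahini, so not sesame-free — reject
E: has whole egg, so not egg-free — reject
F: has honey, so not paleo — no
G: rice is permitted under the paleo carve-out; nothing else excluded — OK
H: has peanut, so not paleo — out
I: has coconut cream, so not coconut-free — out
J: has sesame seed, so not sesame-free — reject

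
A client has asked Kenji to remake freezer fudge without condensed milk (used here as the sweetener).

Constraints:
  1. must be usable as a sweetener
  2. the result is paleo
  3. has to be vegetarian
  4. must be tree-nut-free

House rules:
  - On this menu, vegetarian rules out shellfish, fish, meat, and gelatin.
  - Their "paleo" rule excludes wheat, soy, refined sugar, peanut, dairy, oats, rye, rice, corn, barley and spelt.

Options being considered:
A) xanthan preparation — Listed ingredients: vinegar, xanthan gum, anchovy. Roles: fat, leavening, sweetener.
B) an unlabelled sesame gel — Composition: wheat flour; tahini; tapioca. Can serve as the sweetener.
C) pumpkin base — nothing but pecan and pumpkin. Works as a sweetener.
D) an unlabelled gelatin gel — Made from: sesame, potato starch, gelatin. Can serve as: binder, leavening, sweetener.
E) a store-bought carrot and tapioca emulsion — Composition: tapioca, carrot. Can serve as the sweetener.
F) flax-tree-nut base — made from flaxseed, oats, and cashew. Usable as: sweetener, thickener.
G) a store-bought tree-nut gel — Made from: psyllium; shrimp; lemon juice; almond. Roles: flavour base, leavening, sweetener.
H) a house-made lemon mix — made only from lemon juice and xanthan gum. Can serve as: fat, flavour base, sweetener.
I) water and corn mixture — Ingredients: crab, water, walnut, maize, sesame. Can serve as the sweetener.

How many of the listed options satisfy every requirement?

A: has anchovy, so not vegetarian — out
B: has wheat flour, so not paleo — out
C: has pecan, so not tree-nut-free — reject
D: has gelatin, so not vegetarian — out
E: only carrot and tapioca; none excluded — OK
F: has oats, so not paleo; has cashew, so not tree-nut-free — reject
G: has shrimp, so not vegetarian; has almond, so not tree-nut-free — reject
H: only xanthan gum and lemon juice; none excluded — OK
I: has crab, so not vegetarian; has maize, so not paleo (and 1 more) — reject

2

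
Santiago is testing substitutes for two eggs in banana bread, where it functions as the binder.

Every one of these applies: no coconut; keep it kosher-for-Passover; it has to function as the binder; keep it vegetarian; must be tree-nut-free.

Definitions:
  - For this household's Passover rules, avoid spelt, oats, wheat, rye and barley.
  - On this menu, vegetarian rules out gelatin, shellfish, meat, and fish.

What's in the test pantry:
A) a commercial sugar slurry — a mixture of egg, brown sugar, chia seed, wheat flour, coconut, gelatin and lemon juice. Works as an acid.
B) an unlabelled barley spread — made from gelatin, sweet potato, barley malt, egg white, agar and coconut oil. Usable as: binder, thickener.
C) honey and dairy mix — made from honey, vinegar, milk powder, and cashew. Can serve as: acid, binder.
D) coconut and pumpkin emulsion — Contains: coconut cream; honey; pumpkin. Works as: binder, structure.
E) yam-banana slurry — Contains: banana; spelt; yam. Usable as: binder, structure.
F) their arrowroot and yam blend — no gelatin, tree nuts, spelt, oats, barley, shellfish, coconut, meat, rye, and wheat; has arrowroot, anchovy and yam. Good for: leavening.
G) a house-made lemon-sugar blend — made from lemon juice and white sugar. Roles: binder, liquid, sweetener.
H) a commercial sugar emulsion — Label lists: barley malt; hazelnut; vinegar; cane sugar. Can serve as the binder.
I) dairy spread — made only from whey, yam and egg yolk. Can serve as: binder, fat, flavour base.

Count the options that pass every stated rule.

2

A: not usable as a binder; has wheat flour, so not kosher-for-Passover (and 2 more) — no
B: has barley malt, so not kosher-for-Passover; has gelatin, so not vegetarian (and 1 more) — out
C: has cashew, so not tree-nut-free — no
D: has coconut cream, so not coconut-free — out
E: has spelt, so not kosher-for-Passover — no
F: not usable as a binder; has anchovy, so not vegetarian — reject
G: no coconut, vegetarian — keep
H: has barley malt, so not kosher-for-Passover; has hazelnut, so not tree-nut-free — reject
I: only whey, egg yolk and yam; none excluded — keep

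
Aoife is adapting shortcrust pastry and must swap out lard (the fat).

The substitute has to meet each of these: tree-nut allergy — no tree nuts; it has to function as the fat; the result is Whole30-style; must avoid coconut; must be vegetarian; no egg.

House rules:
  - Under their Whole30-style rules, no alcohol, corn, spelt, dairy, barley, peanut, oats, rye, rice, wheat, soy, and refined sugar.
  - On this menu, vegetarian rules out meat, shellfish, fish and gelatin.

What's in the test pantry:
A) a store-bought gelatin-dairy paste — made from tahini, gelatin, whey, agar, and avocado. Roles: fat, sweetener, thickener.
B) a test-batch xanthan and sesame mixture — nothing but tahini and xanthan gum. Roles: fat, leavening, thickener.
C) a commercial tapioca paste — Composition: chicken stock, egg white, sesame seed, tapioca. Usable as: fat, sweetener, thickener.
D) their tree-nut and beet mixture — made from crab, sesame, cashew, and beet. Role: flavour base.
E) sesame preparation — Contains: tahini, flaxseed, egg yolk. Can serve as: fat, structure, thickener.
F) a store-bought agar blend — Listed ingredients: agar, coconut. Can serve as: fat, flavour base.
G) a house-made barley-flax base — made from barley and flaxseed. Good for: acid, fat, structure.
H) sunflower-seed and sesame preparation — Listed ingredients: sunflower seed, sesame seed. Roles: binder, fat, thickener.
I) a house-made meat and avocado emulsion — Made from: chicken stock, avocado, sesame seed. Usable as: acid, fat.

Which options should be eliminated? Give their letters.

A, C, D, E, F, G, I

A: has whey, so not Whole30-style; has gelatin, so not vegetarian — no
B: no tree nuts, no coconut — keep
C: has chicken stock, so not vegetarian; has egg white, so not egg-free — no
D: not usable as a fat; has crab, so not vegetarian (and 1 more) — reject
E: has egg yolk, so not egg-free — reject
F: has coconut, so not coconut-free — no
G: has barley, so not Whole30-style — reject
H: no coconut, no tree nuts — OK
I: has chicken stock, so not vegetarian — out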